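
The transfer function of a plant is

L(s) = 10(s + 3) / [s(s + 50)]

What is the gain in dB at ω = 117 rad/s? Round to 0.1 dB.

At s = jω = j117:
zero (s+3): 3 + j117 → |·| = √(3²+117²) = √13698 ≈ 117.04, ∠ = arctan(117/3) ≈ 88.53°
pole (s+50): 50 + j117 → |·| = √(50²+117²) = √16189 ≈ 127.24, ∠ = arctan(117/50) ≈ 66.86°
pole at origin: |s| = 117, ∠ = 90.00° (in denominator)
|L| = 10 · 117.04 / 14887 ≈ 0.078619
Gain = 20 log₁₀(0.078619) ≈ -22.09 dB

-22.1 dB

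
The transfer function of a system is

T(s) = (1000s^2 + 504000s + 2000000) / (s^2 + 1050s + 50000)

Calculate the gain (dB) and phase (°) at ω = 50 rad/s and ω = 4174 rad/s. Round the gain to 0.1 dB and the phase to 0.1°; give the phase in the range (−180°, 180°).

Substitute s = j50:
Numerator: 1000(j50)^2 + 504000(j50) + 2000000 = -500000 + j25200000
Denominator: (j50)^2 + 1050(j50) + 50000 = 47500 + j52500
|N| = √(500000² + 25200000²) ≈ 2.5205e+07, ∠N ≈ 91.14°
|D| = √(47500² + 52500²) ≈ 70799, ∠D ≈ 47.86°
|T| = 2.5205e+07 / 70799 ≈ 356.01
Gain = 20 log₁₀(356.01) ≈ 51.03 dB
∠T = 91.14° − 47.86° = 43.28°

Substitute s = j4174:
Numerator: 1000(j4174)^2 + 504000(j4174) + 2000000 = -17420276000 + j2103696000
Denominator: (j4174)^2 + 1050(j4174) + 50000 = -17372276 + j4382700
|N| = √(17420276000² + 2103696000²) ≈ 1.7547e+10, ∠N ≈ 173.11°
|D| = √(17372276² + 4382700²) ≈ 1.7917e+07, ∠D ≈ 165.84°
|T| = 1.7547e+10 / 1.7917e+07 ≈ 979.35
Gain = 20 log₁₀(979.35) ≈ 59.82 dB
∠T = 173.11° − 165.84° = 7.27°

ω = 50: 51.0 dB, 43.3°; ω = 4174: 59.8 dB, 7.3°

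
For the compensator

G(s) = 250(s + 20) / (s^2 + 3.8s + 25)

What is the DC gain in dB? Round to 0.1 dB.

G(0) = 250·20 / 25 = 200
20 log₁₀(200) ≈ 46.02 dB

46.0 dB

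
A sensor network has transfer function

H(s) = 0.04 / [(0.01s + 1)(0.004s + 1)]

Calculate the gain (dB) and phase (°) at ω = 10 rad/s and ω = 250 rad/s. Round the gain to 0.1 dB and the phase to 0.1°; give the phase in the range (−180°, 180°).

ω = 10: -28.0 dB, -8.0°; ω = 250: -39.6 dB, -113.2°

At ω = 10 rad/s:
pole (1 + j10·0.01) = 1 + j0.1 → |·| ≈ 1.005, ∠ ≈ 5.71°
pole (1 + j10·0.004) = 1 + j0.04 → |·| ≈ 1.0008, ∠ ≈ 2.29°
|H| = 0.04 · 1 / (1.005 · 1.0008) ≈ 0.039769
Gain = 20 log₁₀(0.039769) ≈ -28.01 dB
∠H = (0°) − (5.71° + 2.29°) = -8.00°

At ω = 250 rad/s:
pole (1 + j250·0.01) = 1 + j2.5 → |·| ≈ 2.6926, ∠ ≈ 68.20°
pole (1 + j250·0.004) = 1 + j1 → |·| ≈ 1.4142, ∠ ≈ 45.00°
|H| = 0.04 · 1 / (2.6926 · 1.4142) ≈ 0.010505
Gain = 20 log₁₀(0.010505) ≈ -39.57 dB
∠H = (0°) − (68.20° + 45.00°) = -113.20°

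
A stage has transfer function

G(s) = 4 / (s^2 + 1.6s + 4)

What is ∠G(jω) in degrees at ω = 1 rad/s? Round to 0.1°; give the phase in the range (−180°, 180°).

At s = jω = j1:
quadratic: (j1)² + 1.6·j1 + 4 = 3 + j1.6 → |·| ≈ 3.4, ∠ ≈ 28.07°
∠G = 0.00° − 28.07° = -28.07°

-28.1°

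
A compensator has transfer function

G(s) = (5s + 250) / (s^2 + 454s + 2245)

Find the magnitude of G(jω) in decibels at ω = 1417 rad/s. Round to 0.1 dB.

Substitute s = j1417:
Numerator: 5(j1417) + 250 = 250 + j7085
Denominator: (j1417)^2 + 454(j1417) + 2245 = -2005644 + j643318
|N| = √(250² + 7085²) ≈ 7089.4, ∠N ≈ 87.98°
|D| = √(2005644² + 643318²) ≈ 2.1063e+06, ∠D ≈ 162.22°
|G| = 7089.4 / 2.1063e+06 ≈ 0.0033658
Gain = 20 log₁₀(0.0033658) ≈ -49.46 dB

-49.5 dB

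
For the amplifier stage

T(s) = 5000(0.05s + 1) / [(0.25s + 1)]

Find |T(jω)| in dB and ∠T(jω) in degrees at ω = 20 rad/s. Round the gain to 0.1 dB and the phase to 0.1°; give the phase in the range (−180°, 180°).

At ω = 20 rad/s:
zero (1 + j20·0.05) = 1 + j1 → |·| ≈ 1.4142, ∠ ≈ 45.00°
pole (1 + j20·0.25) = 1 + j5 → |·| ≈ 5.099, ∠ ≈ 78.69°
|T| = 5000 · 1.4142 / (5.099) ≈ 1386.7
Gain = 20 log₁₀(1386.7) ≈ 62.84 dB
∠T = (45.00°) − (78.69°) = -33.69°

62.8 dB, -33.7°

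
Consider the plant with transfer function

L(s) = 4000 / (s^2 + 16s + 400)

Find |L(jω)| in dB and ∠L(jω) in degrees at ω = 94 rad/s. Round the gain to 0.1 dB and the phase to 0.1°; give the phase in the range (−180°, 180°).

At s = jω = j94:
quadratic: (j94)² + 16·j94 + 400 = -8436 + j1504 → |·| ≈ 8569, ∠ ≈ 169.89°
|L| = 4000 / 8569 ≈ 0.4668
Gain = 20 log₁₀(0.4668) ≈ -6.62 dB
∠L = 0.00° − 169.89° = -169.89°

-6.6 dB, -169.9°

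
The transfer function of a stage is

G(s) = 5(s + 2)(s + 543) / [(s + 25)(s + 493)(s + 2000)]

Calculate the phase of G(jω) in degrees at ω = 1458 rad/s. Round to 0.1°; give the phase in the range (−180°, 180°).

At s = jω = j1458:
zero (s+2): 2 + j1458 → |·| = √(2²+1458²) = √2125768 ≈ 1458, ∠ = arctan(1458/2) ≈ 89.92°
zero (s+543): 543 + j1458 → |·| = √(543²+1458²) = √2420613 ≈ 1555.8, ∠ = arctan(1458/543) ≈ 69.57°
pole (s+25): 25 + j1458 → |·| = √(25²+1458²) = √2126389 ≈ 1458.2, ∠ = arctan(1458/25) ≈ 89.02°
pole (s+493): 493 + j1458 → |·| = √(493²+1458²) = √2368813 ≈ 1539.1, ∠ = arctan(1458/493) ≈ 71.32°
pole (s+2000): 2000 + j1458 → |·| = √(2000²+1458²) = √6125764 ≈ 2475, ∠ = arctan(1458/2000) ≈ 36.09°
∠G = 159.49° − 196.43° = -36.94°

-36.9°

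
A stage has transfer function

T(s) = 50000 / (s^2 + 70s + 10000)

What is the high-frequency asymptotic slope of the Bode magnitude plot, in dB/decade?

Each pole contributes −20 dB/decade at high frequency; each zero contributes +20 dB/decade.
Net: 0 zero(s) − 2 pole(s) → -40 dB/decade.

-40 dB/decade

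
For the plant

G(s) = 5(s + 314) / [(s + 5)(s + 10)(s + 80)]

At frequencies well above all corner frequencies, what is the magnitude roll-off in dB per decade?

Each pole contributes −20 dB/decade at high frequency; each zero contributes +20 dB/decade.
Net: 1 zero(s) − 3 pole(s) → -40 dB/decade.

-40 dB/decade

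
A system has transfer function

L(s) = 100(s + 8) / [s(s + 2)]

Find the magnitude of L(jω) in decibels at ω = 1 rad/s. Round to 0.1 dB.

At s = jω = j1:
zero (s+8): 8 + j1 → |·| = √(8²+1²) = √65 ≈ 8.0623, ∠ = arctan(1/8) ≈ 7.13°
pole (s+2): 2 + j1 → |·| = √(2²+1²) = √5 ≈ 2.2361, ∠ = arctan(1/2) ≈ 26.57°
pole at origin: |s| = 1, ∠ = 90.00° (in denominator)
|L| = 100 · 8.0623 / 2.2361 ≈ 360.55
Gain = 20 log₁₀(360.55) ≈ 51.14 dB

51.1 dB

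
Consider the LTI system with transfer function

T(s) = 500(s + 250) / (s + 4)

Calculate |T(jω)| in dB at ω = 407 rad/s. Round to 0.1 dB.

At s = jω = j407:
zero (s+250): 250 + j407 → |·| = √(250²+407²) = √228149 ≈ 477.65, ∠ = arctan(407/250) ≈ 58.44°
pole (s+4): 4 + j407 → |·| = √(4²+407²) = √165665 ≈ 407.02, ∠ = arctan(407/4) ≈ 89.44°
|T| = 500 · 477.65 / 407.02 ≈ 586.76
Gain = 20 log₁₀(586.76) ≈ 55.37 dB

55.4 dB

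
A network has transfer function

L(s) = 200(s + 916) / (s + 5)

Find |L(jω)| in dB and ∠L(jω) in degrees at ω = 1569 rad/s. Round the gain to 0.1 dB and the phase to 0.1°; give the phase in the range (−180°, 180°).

At s = jω = j1569:
zero (s+916): 916 + j1569 → |·| = √(916²+1569²) = √3300817 ≈ 1816.8, ∠ = arctan(1569/916) ≈ 59.72°
pole (s+5): 5 + j1569 → |·| = √(5²+1569²) = √2461786 ≈ 1569, ∠ = arctan(1569/5) ≈ 89.82°
|L| = 200 · 1816.8 / 1569 ≈ 231.59
Gain = 20 log₁₀(231.59) ≈ 47.29 dB
∠L = 59.72° − 89.82° = -30.10°

47.3 dB, -30.1°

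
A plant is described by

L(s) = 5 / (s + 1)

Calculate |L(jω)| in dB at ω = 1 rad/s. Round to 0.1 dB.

Substitute s = j1:
Numerator: 5 = 5 + j0
Denominator: (j1) + 1 = 1 + j1
|N| = √(5² + 0²) ≈ 5, ∠N ≈ 0.00°
|D| = √(1² + 1²) ≈ 1.4142, ∠D ≈ 45.00°
|L| = 5 / 1.4142 ≈ 3.5356
Gain = 20 log₁₀(3.5356) ≈ 10.97 dB

11.0 dB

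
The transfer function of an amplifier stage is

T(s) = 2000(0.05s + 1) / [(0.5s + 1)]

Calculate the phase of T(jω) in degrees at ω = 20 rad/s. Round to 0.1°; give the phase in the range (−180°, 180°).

-39.3°

At ω = 20 rad/s:
zero (1 + j20·0.05) = 1 + j1 → |·| ≈ 1.4142, ∠ ≈ 45.00°
pole (1 + j20·0.5) = 1 + j10 → |·| ≈ 10.05, ∠ ≈ 84.29°
∠T = (45.00°) − (84.29°) = -39.29°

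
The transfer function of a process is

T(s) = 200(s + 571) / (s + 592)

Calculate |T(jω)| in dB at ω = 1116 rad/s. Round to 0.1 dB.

At s = jω = j1116:
zero (s+571): 571 + j1116 → |·| = √(571²+1116²) = √1571497 ≈ 1253.6, ∠ = arctan(1116/571) ≈ 62.90°
pole (s+592): 592 + j1116 → |·| = √(592²+1116²) = √1595920 ≈ 1263.3, ∠ = arctan(1116/592) ≈ 62.06°
|T| = 200 · 1253.6 / 1263.3 ≈ 198.46
Gain = 20 log₁₀(198.46) ≈ 45.95 dB

46.0 dB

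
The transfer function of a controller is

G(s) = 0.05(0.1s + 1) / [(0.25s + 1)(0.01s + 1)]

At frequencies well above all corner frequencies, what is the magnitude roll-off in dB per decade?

Each pole contributes −20 dB/decade at high frequency; each zero contributes +20 dB/decade.
Net: 1 zero(s) − 2 pole(s) → -20 dB/decade.

-20 dB/decade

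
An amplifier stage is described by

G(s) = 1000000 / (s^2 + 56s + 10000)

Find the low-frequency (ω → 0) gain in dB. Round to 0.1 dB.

G(0) = 1000000 / 10000 = 100
20 log₁₀(100) ≈ 40.00 dB

40.0 dB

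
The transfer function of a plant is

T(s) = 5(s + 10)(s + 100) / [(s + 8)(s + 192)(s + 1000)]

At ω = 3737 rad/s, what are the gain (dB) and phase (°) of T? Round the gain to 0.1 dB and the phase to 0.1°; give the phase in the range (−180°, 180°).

-57.8 dB, -73.6°

At s = jω = j3737:
zero (s+10): 10 + j3737 → |·| = √(10²+3737²) = √13965269 ≈ 3737, ∠ = arctan(3737/10) ≈ 89.85°
zero (s+100): 100 + j3737 → |·| = √(100²+3737²) = √13975169 ≈ 3738.3, ∠ = arctan(3737/100) ≈ 88.47°
pole (s+8): 8 + j3737 → |·| = √(8²+3737²) = √13965233 ≈ 3737, ∠ = arctan(3737/8) ≈ 89.88°
pole (s+192): 192 + j3737 → |·| = √(192²+3737²) = √14002033 ≈ 3741.9, ∠ = arctan(3737/192) ≈ 87.06°
pole (s+1000): 1000 + j3737 → |·| = √(1000²+3737²) = √14965169 ≈ 3868.5, ∠ = arctan(3737/1000) ≈ 75.02°
|T| = 5 · 1.397e+07 / 5.4095e+10 ≈ 0.0012912
Gain = 20 log₁₀(0.0012912) ≈ -57.78 dB
∠T = 178.32° − 251.96° = -73.64°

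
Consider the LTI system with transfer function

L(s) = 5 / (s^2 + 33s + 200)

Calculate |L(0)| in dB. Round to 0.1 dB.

L(0) = 5 / 200 = 0.025
20 log₁₀(0.025) ≈ -32.04 dB

-32.0 dB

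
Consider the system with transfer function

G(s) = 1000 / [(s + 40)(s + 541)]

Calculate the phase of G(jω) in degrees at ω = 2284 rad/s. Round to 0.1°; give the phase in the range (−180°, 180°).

-165.7°

At s = jω = j2284:
pole (s+40): 40 + j2284 → |·| = √(40²+2284²) = √5218256 ≈ 2284.4, ∠ = arctan(2284/40) ≈ 89.00°
pole (s+541): 541 + j2284 → |·| = √(541²+2284²) = √5509337 ≈ 2347.2, ∠ = arctan(2284/541) ≈ 76.67°
∠G = 0.00° − 165.67° = -165.67°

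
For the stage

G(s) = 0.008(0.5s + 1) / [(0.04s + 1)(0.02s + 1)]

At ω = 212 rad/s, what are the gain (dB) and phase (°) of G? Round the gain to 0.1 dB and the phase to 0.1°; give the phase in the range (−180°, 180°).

At ω = 212 rad/s:
zero (1 + j212·0.5) = 1 + j106 → |·| ≈ 106, ∠ ≈ 89.46°
pole (1 + j212·0.04) = 1 + j8.48 → |·| ≈ 8.5388, ∠ ≈ 83.27°
pole (1 + j212·0.02) = 1 + j4.24 → |·| ≈ 4.3563, ∠ ≈ 76.73°
|G| = 0.008 · 106 / (8.5388 · 4.3563) ≈ 0.022797
Gain = 20 log₁₀(0.022797) ≈ -32.84 dB
∠G = (89.46°) − (83.27° + 76.73°) = -70.54°

-32.8 dB, -70.5°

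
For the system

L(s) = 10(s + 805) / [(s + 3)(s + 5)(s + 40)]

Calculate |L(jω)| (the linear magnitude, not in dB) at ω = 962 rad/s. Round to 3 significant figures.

1.41e-05

At s = jω = j962:
zero (s+805): 805 + j962 → |·| = √(805²+962²) = √1573469 ≈ 1254.4, ∠ = arctan(962/805) ≈ 50.08°
pole (s+3): 3 + j962 → |·| = √(3²+962²) = √925453 ≈ 962, ∠ = arctan(962/3) ≈ 89.82°
pole (s+5): 5 + j962 → |·| = √(5²+962²) = √925469 ≈ 962.01, ∠ = arctan(962/5) ≈ 89.70°
pole (s+40): 40 + j962 → |·| = √(40²+962²) = √927044 ≈ 962.83, ∠ = arctan(962/40) ≈ 87.62°
|L| = 10 · 1254.4 / 8.9105e+08 ≈ 1.4078e-05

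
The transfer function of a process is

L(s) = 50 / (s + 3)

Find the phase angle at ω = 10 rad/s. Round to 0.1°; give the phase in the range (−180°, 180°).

-73.3°

Substitute s = j10:
Numerator: 50 = 50 + j0
Denominator: (j10) + 3 = 3 + j10
|N| = √(50² + 0²) ≈ 50, ∠N ≈ 0.00°
|D| = √(3² + 10²) ≈ 10.44, ∠D ≈ 73.30°
∠L = 0.00° − 73.30° = -73.30°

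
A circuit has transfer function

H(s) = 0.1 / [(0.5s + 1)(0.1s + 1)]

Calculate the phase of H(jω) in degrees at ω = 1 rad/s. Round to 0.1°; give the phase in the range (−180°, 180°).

-32.3°

At ω = 1 rad/s:
pole (1 + j1·0.5) = 1 + j0.5 → |·| ≈ 1.118, ∠ ≈ 26.57°
pole (1 + j1·0.1) = 1 + j0.1 → |·| ≈ 1.005, ∠ ≈ 5.71°
∠H = (0°) − (26.57° + 5.71°) = -32.28°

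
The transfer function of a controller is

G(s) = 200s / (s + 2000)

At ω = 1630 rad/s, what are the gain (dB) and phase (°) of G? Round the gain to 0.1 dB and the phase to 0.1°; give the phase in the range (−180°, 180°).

42.0 dB, 50.8°

At s = jω = j1630:
zero at origin: s = j1630 → |·| = 1630, ∠ = 90.00°
pole (s+2000): 2000 + j1630 → |·| = √(2000²+1630²) = √6656900 ≈ 2580.1, ∠ = arctan(1630/2000) ≈ 39.18°
|G| = 200 · 1630 / 2580.1 ≈ 126.35
Gain = 20 log₁₀(126.35) ≈ 42.03 dB
∠G = 90.00° − 39.18° = 50.82°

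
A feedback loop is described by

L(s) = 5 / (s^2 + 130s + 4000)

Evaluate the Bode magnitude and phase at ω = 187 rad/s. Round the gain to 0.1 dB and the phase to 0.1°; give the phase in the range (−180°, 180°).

Substitute s = j187:
Numerator: 5 = 5 + j0
Denominator: (j187)^2 + 130(j187) + 4000 = -30969 + j24310
|N| = √(5² + 0²) ≈ 5, ∠N ≈ 0.00°
|D| = √(30969² + 24310²) ≈ 39371, ∠D ≈ 141.87°
|L| = 5 / 39371 ≈ 0.000127
Gain = 20 log₁₀(0.000127) ≈ -77.92 dB
∠L = 0.00° − 141.87° = -141.87°

-77.9 dB, -141.9°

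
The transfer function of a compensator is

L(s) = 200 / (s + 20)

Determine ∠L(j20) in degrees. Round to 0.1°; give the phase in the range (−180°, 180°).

At s = jω = j20:
pole (s+20): 20 + j20 → |·| = √(20²+20²) = √800 ≈ 28.284, ∠ = arctan(20/20) ≈ 45.00°
∠L = 0.00° − 45.00° = -45.00°

-45.0°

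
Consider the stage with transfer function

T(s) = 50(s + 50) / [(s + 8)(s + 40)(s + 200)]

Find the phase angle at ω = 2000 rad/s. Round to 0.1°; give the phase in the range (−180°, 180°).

At s = jω = j2000:
zero (s+50): 50 + j2000 → |·| = √(50²+2000²) = √4002500 ≈ 2000.6, ∠ = arctan(2000/50) ≈ 88.57°
pole (s+8): 8 + j2000 → |·| = √(8²+2000²) = √4000064 ≈ 2000, ∠ = arctan(2000/8) ≈ 89.77°
pole (s+40): 40 + j2000 → |·| = √(40²+2000²) = √4001600 ≈ 2000.4, ∠ = arctan(2000/40) ≈ 88.85°
pole (s+200): 200 + j2000 → |·| = √(200²+2000²) = √4040000 ≈ 2010, ∠ = arctan(2000/200) ≈ 84.29°
∠T = 88.57° − 262.91° = -174.34°

-174.3°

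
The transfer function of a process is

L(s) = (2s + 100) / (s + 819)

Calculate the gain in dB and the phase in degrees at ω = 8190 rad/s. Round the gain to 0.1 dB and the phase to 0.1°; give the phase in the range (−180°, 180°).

6.0 dB, 5.4°

Substitute s = j8190:
Numerator: 2(j8190) + 100 = 100 + j16380
Denominator: (j8190) + 819 = 819 + j8190
|N| = √(100² + 16380²) ≈ 16380, ∠N ≈ 89.65°
|D| = √(819² + 8190²) ≈ 8230.8, ∠D ≈ 84.29°
|L| = 16380 / 8230.8 ≈ 1.9901
Gain = 20 log₁₀(1.9901) ≈ 5.98 dB
∠L = 89.65° − 84.29° = 5.36°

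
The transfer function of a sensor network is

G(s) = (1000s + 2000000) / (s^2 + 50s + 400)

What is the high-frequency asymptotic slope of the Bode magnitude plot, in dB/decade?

-20 dB/decade

Each pole contributes −20 dB/decade at high frequency; each zero contributes +20 dB/decade.
Net: 1 zero(s) − 2 pole(s) → -20 dB/decade.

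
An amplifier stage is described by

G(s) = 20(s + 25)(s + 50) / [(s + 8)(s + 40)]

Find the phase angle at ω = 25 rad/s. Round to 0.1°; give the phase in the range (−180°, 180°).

-32.7°

At s = jω = j25:
zero (s+25): 25 + j25 → |·| = √(25²+25²) = √1250 ≈ 35.355, ∠ = arctan(25/25) ≈ 45.00°
zero (s+50): 50 + j25 → |·| = √(50²+25²) = √3125 ≈ 55.902, ∠ = arctan(25/50) ≈ 26.57°
pole (s+8): 8 + j25 → |·| = √(8²+25²) = √689 ≈ 26.249, ∠ = arctan(25/8) ≈ 72.26°
pole (s+40): 40 + j25 → |·| = √(40²+25²) = √2225 ≈ 47.17, ∠ = arctan(25/40) ≈ 32.01°
∠G = 71.57° − 104.27° = -32.70°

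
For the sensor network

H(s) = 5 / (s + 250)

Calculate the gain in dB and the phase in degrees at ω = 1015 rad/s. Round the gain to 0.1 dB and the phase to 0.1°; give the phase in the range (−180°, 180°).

-46.4 dB, -76.2°

At s = jω = j1015:
pole (s+250): 250 + j1015 → |·| = √(250²+1015²) = √1092725 ≈ 1045.3, ∠ = arctan(1015/250) ≈ 76.16°
|H| = 5 / 1045.3 ≈ 0.0047833
Gain = 20 log₁₀(0.0047833) ≈ -46.41 dB
∠H = 0.00° − 76.16° = -76.16°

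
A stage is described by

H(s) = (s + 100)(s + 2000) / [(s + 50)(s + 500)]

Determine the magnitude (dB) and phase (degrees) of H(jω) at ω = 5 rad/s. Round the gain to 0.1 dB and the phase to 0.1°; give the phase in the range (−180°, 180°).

At s = jω = j5:
zero (s+100): 100 + j5 → |·| = √(100²+5²) = √10025 ≈ 100.12, ∠ = arctan(5/100) ≈ 2.86°
zero (s+2000): 2000 + j5 → |·| = √(2000²+5²) = √4000025 ≈ 2000, ∠ = arctan(5/2000) ≈ 0.14°
pole (s+50): 50 + j5 → |·| = √(50²+5²) = √2525 ≈ 50.249, ∠ = arctan(5/50) ≈ 5.71°
pole (s+500): 500 + j5 → |·| = √(500²+5²) = √250025 ≈ 500.02, ∠ = arctan(5/500) ≈ 0.57°
|H| = 1 · 2.0024e+05 / 25126 ≈ 7.9694
Gain = 20 log₁₀(7.9694) ≈ 18.03 dB
∠H = 3.00° − 6.28° = -3.28°

18.0 dB, -3.3°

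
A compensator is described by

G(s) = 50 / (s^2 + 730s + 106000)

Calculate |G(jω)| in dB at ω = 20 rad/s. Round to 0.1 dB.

-66.6 dB

Substitute s = j20:
Numerator: 50 = 50 + j0
Denominator: (j20)^2 + 730(j20) + 106000 = 105600 + j14600
|N| = √(50² + 0²) ≈ 50, ∠N ≈ 0.00°
|D| = √(105600² + 14600²) ≈ 1.066e+05, ∠D ≈ 7.87°
|G| = 50 / 1.066e+05 ≈ 0.00046904
Gain = 20 log₁₀(0.00046904) ≈ -66.58 dB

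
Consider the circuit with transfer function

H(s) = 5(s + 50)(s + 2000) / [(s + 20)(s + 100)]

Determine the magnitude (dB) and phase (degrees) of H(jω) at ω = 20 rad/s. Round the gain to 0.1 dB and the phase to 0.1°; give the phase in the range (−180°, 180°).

At s = jω = j20:
zero (s+50): 50 + j20 → |·| = √(50²+20²) = √2900 ≈ 53.852, ∠ = arctan(20/50) ≈ 21.80°
zero (s+2000): 2000 + j20 → |·| = √(2000²+20²) = √4000400 ≈ 2000.1, ∠ = arctan(20/2000) ≈ 0.57°
pole (s+20): 20 + j20 → |·| = √(20²+20²) = √800 ≈ 28.284, ∠ = arctan(20/20) ≈ 45.00°
pole (s+100): 100 + j20 → |·| = √(100²+20²) = √10400 ≈ 101.98, ∠ = arctan(20/100) ≈ 11.31°
|H| = 5 · 1.0771e+05 / 2884.4 ≈ 186.71
Gain = 20 log₁₀(186.71) ≈ 45.42 dB
∠H = 22.37° − 56.31° = -33.94°

45.4 dB, -33.9°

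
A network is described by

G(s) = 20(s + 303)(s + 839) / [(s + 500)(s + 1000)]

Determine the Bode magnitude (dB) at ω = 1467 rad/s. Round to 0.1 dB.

At s = jω = j1467:
zero (s+303): 303 + j1467 → |·| = √(303²+1467²) = √2243898 ≈ 1498, ∠ = arctan(1467/303) ≈ 78.33°
zero (s+839): 839 + j1467 → |·| = √(839²+1467²) = √2856010 ≈ 1690, ∠ = arctan(1467/839) ≈ 60.23°
pole (s+500): 500 + j1467 → |·| = √(500²+1467²) = √2402089 ≈ 1549.9, ∠ = arctan(1467/500) ≈ 71.18°
pole (s+1000): 1000 + j1467 → |·| = √(1000²+1467²) = √3152089 ≈ 1775.4, ∠ = arctan(1467/1000) ≈ 55.72°
|G| = 20 · 2.5316e+06 / 2.7517e+06 ≈ 18.4
Gain = 20 log₁₀(18.4) ≈ 25.30 dB

25.3 dB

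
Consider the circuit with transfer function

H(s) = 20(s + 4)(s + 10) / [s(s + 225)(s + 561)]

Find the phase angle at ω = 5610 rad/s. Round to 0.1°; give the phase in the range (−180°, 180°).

At s = jω = j5610:
zero (s+4): 4 + j5610 → |·| = √(4²+5610²) = √31472116 ≈ 5610, ∠ = arctan(5610/4) ≈ 89.96°
zero (s+10): 10 + j5610 → |·| = √(10²+5610²) = √31472200 ≈ 5610, ∠ = arctan(5610/10) ≈ 89.90°
pole (s+225): 225 + j5610 → |·| = √(225²+5610²) = √31522725 ≈ 5614.5, ∠ = arctan(5610/225) ≈ 87.70°
pole (s+561): 561 + j5610 → |·| = √(561²+5610²) = √31786821 ≈ 5638, ∠ = arctan(5610/561) ≈ 84.29°
pole at origin: |s| = 5610, ∠ = 90.00° (in denominator)
∠H = 179.86° − 261.99° = -82.13°

-82.1°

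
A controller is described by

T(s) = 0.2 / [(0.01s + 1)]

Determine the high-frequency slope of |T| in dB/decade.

-20 dB/decade

Each pole contributes −20 dB/decade at high frequency; each zero contributes +20 dB/decade.
Net: 0 zero(s) − 1 pole(s) → -20 dB/decade.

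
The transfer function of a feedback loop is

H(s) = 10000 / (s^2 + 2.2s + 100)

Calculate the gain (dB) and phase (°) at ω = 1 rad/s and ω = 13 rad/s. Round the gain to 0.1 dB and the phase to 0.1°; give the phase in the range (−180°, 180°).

At s = jω = j1:
quadratic: (j1)² + 2.2·j1 + 100 = 99 + j2.2 → |·| ≈ 99.024, ∠ ≈ 1.27°
|H| = 10000 / 99.024 ≈ 100.99
Gain = 20 log₁₀(100.99) ≈ 40.09 dB
∠H = 0.00° − 1.27° = -1.27°

At s = jω = j13:
quadratic: (j13)² + 2.2·j13 + 100 = -69 + j28.6 → |·| ≈ 74.692, ∠ ≈ 157.49°
|H| = 10000 / 74.692 ≈ 133.88
Gain = 20 log₁₀(133.88) ≈ 42.53 dB
∠H = 0.00° − 157.49° = -157.49°

ω = 1: 40.1 dB, -1.3°; ω = 13: 42.5 dB, -157.5°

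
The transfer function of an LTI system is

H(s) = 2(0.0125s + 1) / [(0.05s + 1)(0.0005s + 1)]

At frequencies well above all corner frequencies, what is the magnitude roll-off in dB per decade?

-20 dB/decade

Each pole contributes −20 dB/decade at high frequency; each zero contributes +20 dB/decade.
Net: 1 zero(s) − 2 pole(s) → -20 dB/decade.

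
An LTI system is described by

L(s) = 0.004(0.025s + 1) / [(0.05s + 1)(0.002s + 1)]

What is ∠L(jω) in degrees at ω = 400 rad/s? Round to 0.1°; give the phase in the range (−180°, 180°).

-41.5°

At ω = 400 rad/s:
zero (1 + j400·0.025) = 1 + j10 → |·| ≈ 10.05, ∠ ≈ 84.29°
pole (1 + j400·0.05) = 1 + j20 → |·| ≈ 20.025, ∠ ≈ 87.14°
pole (1 + j400·0.002) = 1 + j0.8 → |·| ≈ 1.2806, ∠ ≈ 38.66°
∠L = (84.29°) − (87.14° + 38.66°) = -41.51°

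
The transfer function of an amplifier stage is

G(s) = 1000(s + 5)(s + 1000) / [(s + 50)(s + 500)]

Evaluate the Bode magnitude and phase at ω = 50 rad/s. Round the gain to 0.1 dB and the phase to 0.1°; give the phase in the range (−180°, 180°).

At s = jω = j50:
zero (s+5): 5 + j50 → |·| = √(5²+50²) = √2525 ≈ 50.249, ∠ = arctan(50/5) ≈ 84.29°
zero (s+1000): 1000 + j50 → |·| = √(1000²+50²) = √1002500 ≈ 1001.2, ∠ = arctan(50/1000) ≈ 2.86°
pole (s+50): 50 + j50 → |·| = √(50²+50²) = √5000 ≈ 70.711, ∠ = arctan(50/50) ≈ 45.00°
pole (s+500): 500 + j50 → |·| = √(500²+50²) = √252500 ≈ 502.49, ∠ = arctan(50/500) ≈ 5.71°
|G| = 1000 · 50309 / 35532 ≈ 1415.9
Gain = 20 log₁₀(1415.9) ≈ 63.02 dB
∠G = 87.15° − 50.71° = 36.44°

63.0 dB, 36.4°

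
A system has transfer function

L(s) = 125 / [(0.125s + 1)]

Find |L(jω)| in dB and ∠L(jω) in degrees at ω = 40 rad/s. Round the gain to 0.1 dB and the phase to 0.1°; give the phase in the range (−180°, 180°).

At ω = 40 rad/s:
pole (1 + j40·0.125) = 1 + j5 → |·| ≈ 5.099, ∠ ≈ 78.69°
|L| = 125 · 1 / (5.099) ≈ 24.515
Gain = 20 log₁₀(24.515) ≈ 27.79 dB
∠L = (0°) − (78.69°) = -78.69°

27.8 dB, -78.7°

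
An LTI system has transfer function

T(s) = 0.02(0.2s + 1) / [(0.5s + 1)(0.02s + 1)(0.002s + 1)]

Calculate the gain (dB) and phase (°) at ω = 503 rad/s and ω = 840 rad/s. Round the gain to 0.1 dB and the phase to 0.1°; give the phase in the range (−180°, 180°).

At ω = 503 rad/s:
zero (1 + j503·0.2) = 1 + j100.6 → |·| ≈ 100.6, ∠ ≈ 89.43°
pole (1 + j503·0.5) = 1 + j251.5 → |·| ≈ 251.5, ∠ ≈ 89.77°
pole (1 + j503·0.02) = 1 + j10.06 → |·| ≈ 10.11, ∠ ≈ 84.32°
pole (1 + j503·0.002) = 1 + j1.006 → |·| ≈ 1.4185, ∠ ≈ 45.17°
|T| = 0.02 · 100.6 / (251.5 · 10.11 · 1.4185) ≈ 0.00055784
Gain = 20 log₁₀(0.00055784) ≈ -65.07 dB
∠T = (89.43°) − (89.77° + 84.32° + 45.17°) = -129.83°

At ω = 840 rad/s:
zero (1 + j840·0.2) = 1 + j168 → |·| ≈ 168, ∠ ≈ 89.66°
pole (1 + j840·0.5) = 1 + j420 → |·| ≈ 420, ∠ ≈ 89.86°
pole (1 + j840·0.02) = 1 + j16.8 → |·| ≈ 16.83, ∠ ≈ 86.59°
pole (1 + j840·0.002) = 1 + j1.68 → |·| ≈ 1.9551, ∠ ≈ 59.24°
|T| = 0.02 · 168 / (420 · 16.83 · 1.9551) ≈ 0.00024313
Gain = 20 log₁₀(0.00024313) ≈ -72.28 dB
∠T = (89.66°) − (89.86° + 86.59° + 59.24°) = -146.03°

ω = 503: -65.1 dB, -129.8°; ω = 840: -72.3 dB, -146.0°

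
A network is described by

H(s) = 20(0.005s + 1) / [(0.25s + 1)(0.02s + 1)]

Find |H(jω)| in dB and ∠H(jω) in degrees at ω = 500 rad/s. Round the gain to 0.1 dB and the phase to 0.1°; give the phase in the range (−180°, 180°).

At ω = 500 rad/s:
zero (1 + j500·0.005) = 1 + j2.5 → |·| ≈ 2.6926, ∠ ≈ 68.20°
pole (1 + j500·0.25) = 1 + j125 → |·| ≈ 125, ∠ ≈ 89.54°
pole (1 + j500·0.02) = 1 + j10 → |·| ≈ 10.05, ∠ ≈ 84.29°
|H| = 20 · 2.6926 / (125 · 10.05) ≈ 0.042867
Gain = 20 log₁₀(0.042867) ≈ -27.36 dB
∠H = (68.20°) − (89.54° + 84.29°) = -105.63°

-27.4 dB, -105.6°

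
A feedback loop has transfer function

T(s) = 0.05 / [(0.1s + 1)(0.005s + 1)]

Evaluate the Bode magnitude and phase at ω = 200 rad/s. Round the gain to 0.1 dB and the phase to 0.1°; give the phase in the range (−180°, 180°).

-55.1 dB, -132.1°

At ω = 200 rad/s:
pole (1 + j200·0.1) = 1 + j20 → |·| ≈ 20.025, ∠ ≈ 87.14°
pole (1 + j200·0.005) = 1 + j1 → |·| ≈ 1.4142, ∠ ≈ 45.00°
|T| = 0.05 · 1 / (20.025 · 1.4142) ≈ 0.0017656
Gain = 20 log₁₀(0.0017656) ≈ -55.06 dB
∠T = (0°) − (87.14° + 45.00°) = -132.14°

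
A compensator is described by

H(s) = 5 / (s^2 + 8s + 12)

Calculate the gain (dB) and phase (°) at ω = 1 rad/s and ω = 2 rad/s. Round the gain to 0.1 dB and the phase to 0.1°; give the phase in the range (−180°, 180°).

ω = 1: -8.7 dB, -36.0°; ω = 2: -11.1 dB, -63.4°

Substitute s = j1:
Numerator: 5 = 5 + j0
Denominator: (j1)^2 + 8(j1) + 12 = 11 + j8
|N| = √(5² + 0²) ≈ 5, ∠N ≈ 0.00°
|D| = √(11² + 8²) ≈ 13.601, ∠D ≈ 36.03°
|H| = 5 / 13.601 ≈ 0.36762
Gain = 20 log₁₀(0.36762) ≈ -8.69 dB
∠H = 0.00° − 36.03° = -36.03°

Substitute s = j2:
Numerator: 5 = 5 + j0
Denominator: (j2)^2 + 8(j2) + 12 = 8 + j16
|N| = √(5² + 0²) ≈ 5, ∠N ≈ 0.00°
|D| = √(8² + 16²) ≈ 17.889, ∠D ≈ 63.43°
|H| = 5 / 17.889 ≈ 0.2795
Gain = 20 log₁₀(0.2795) ≈ -11.07 dB
∠H = 0.00° − 63.43° = -63.43°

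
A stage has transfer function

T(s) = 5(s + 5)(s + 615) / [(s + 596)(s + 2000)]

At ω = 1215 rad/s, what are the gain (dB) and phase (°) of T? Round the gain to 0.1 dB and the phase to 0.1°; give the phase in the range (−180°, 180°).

8.3 dB, 57.8°

At s = jω = j1215:
zero (s+5): 5 + j1215 → |·| = √(5²+1215²) = √1476250 ≈ 1215, ∠ = arctan(1215/5) ≈ 89.76°
zero (s+615): 615 + j1215 → |·| = √(615²+1215²) = √1854450 ≈ 1361.8, ∠ = arctan(1215/615) ≈ 63.15°
pole (s+596): 596 + j1215 → |·| = √(596²+1215²) = √1831441 ≈ 1353.3, ∠ = arctan(1215/596) ≈ 63.87°
pole (s+2000): 2000 + j1215 → |·| = √(2000²+1215²) = √5476225 ≈ 2340.1, ∠ = arctan(1215/2000) ≈ 31.28°
|T| = 5 · 1.6546e+06 / 3.1669e+06 ≈ 2.6123
Gain = 20 log₁₀(2.6123) ≈ 8.34 dB
∠T = 152.91° − 95.15° = 57.76°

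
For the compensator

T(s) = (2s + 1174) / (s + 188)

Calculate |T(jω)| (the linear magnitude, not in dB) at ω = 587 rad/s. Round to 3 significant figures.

2.69

Substitute s = j587:
Numerator: 2(j587) + 1174 = 1174 + j1174
Denominator: (j587) + 188 = 188 + j587
|N| = √(1174² + 1174²) ≈ 1660.3, ∠N ≈ 45.00°
|D| = √(188² + 587²) ≈ 616.37, ∠D ≈ 72.24°
|T| = 1660.3 / 616.37 ≈ 2.6937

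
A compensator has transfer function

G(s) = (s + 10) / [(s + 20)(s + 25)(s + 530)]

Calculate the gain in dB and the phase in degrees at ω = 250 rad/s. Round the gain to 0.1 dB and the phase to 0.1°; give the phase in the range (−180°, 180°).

At s = jω = j250:
zero (s+10): 10 + j250 → |·| = √(10²+250²) = √62600 ≈ 250.2, ∠ = arctan(250/10) ≈ 87.71°
pole (s+20): 20 + j250 → |·| = √(20²+250²) = √62900 ≈ 250.8, ∠ = arctan(250/20) ≈ 85.43°
pole (s+25): 25 + j250 → |·| = √(25²+250²) = √63125 ≈ 251.25, ∠ = arctan(250/25) ≈ 84.29°
pole (s+530): 530 + j250 → |·| = √(530²+250²) = √343400 ≈ 586, ∠ = arctan(250/530) ≈ 25.25°
|G| = 1 · 250.2 / 3.6926e+07 ≈ 6.7757e-06
Gain = 20 log₁₀(6.7757e-06) ≈ -103.38 dB
∠G = 87.71° − 194.97° = -107.26°

-103.4 dB, -107.3°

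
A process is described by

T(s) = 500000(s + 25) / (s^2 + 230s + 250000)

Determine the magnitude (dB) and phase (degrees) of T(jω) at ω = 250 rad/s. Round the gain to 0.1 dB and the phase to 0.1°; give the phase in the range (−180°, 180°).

56.1 dB, 67.2°

At s = jω = j250:
zero (s+25): 25 + j250 → |·| = √(25²+250²) = √63125 ≈ 251.25, ∠ = arctan(250/25) ≈ 84.29°
quadratic: (j250)² + 230·j250 + 250000 = 187500 + j57500 → |·| ≈ 1.9612e+05, ∠ ≈ 17.05°
|T| = 500000 · 251.25 / 1.9612e+05 ≈ 640.55
Gain = 20 log₁₀(640.55) ≈ 56.13 dB
∠T = 84.29° − 17.05° = 67.24°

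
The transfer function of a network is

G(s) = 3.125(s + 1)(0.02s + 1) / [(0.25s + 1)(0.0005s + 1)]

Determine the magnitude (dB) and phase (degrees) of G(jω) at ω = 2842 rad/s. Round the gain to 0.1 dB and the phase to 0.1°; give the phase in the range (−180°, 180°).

52.2 dB, 34.2°

At ω = 2842 rad/s:
zero (1 + j2842·1) = 1 + j2842 → |·| ≈ 2842, ∠ ≈ 89.98°
zero (1 + j2842·0.02) = 1 + j56.84 → |·| ≈ 56.849, ∠ ≈ 88.99°
pole (1 + j2842·0.25) = 1 + j710.5 → |·| ≈ 710.5, ∠ ≈ 89.92°
pole (1 + j2842·0.0005) = 1 + j1.421 → |·| ≈ 1.7376, ∠ ≈ 54.86°
|G| = 3.125 · 2842 · 56.849 / (710.5 · 1.7376) ≈ 408.96
Gain = 20 log₁₀(408.96) ≈ 52.23 dB
∠G = (89.98° + 88.99°) − (89.92° + 54.86°) = 34.19°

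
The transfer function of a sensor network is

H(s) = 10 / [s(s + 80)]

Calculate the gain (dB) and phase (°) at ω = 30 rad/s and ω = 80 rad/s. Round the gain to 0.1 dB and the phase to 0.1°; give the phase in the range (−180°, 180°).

ω = 30: -48.2 dB, -110.6°; ω = 80: -59.1 dB, -135.0°

At s = jω = j30:
pole (s+80): 80 + j30 → |·| = √(80²+30²) = √7300 ≈ 85.44, ∠ = arctan(30/80) ≈ 20.56°
pole at origin: |s| = 30, ∠ = 90.00° (in denominator)
|H| = 10 / 2563.2 ≈ 0.0039014
Gain = 20 log₁₀(0.0039014) ≈ -48.18 dB
∠H = 0.00° − 110.56° = -110.56°

At s = jω = j80:
pole (s+80): 80 + j80 → |·| = √(80²+80²) = √12800 ≈ 113.14, ∠ = arctan(80/80) ≈ 45.00°
pole at origin: |s| = 80, ∠ = 90.00° (in denominator)
|H| = 10 / 9051.2 ≈ 0.0011048
Gain = 20 log₁₀(0.0011048) ≈ -59.13 dB
∠H = 0.00° − 135.00° = -135.00°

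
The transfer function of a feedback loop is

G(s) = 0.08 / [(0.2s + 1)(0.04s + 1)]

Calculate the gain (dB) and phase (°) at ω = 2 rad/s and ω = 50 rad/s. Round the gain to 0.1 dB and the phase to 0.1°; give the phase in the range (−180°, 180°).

ω = 2: -22.6 dB, -26.4°; ω = 50: -49.0 dB, -147.7°

At ω = 2 rad/s:
pole (1 + j2·0.2) = 1 + j0.4 → |·| ≈ 1.077, ∠ ≈ 21.80°
pole (1 + j2·0.04) = 1 + j0.08 → |·| ≈ 1.0032, ∠ ≈ 4.57°
|G| = 0.08 · 1 / (1.077 · 1.0032) ≈ 0.074043
Gain = 20 log₁₀(0.074043) ≈ -22.61 dB
∠G = (0°) − (21.80° + 4.57°) = -26.37°

At ω = 50 rad/s:
pole (1 + j50·0.2) = 1 + j10 → |·| ≈ 10.05, ∠ ≈ 84.29°
pole (1 + j50·0.04) = 1 + j2 → |·| ≈ 2.2361, ∠ ≈ 63.43°
|G| = 0.08 · 1 / (10.05 · 2.2361) ≈ 0.0035599
Gain = 20 log₁₀(0.0035599) ≈ -48.97 dB
∠G = (0°) − (84.29° + 63.43°) = -147.72°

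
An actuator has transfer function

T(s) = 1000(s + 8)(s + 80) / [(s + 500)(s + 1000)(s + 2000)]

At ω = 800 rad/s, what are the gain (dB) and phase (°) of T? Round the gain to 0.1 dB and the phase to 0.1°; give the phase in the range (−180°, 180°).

-12.1 dB, 55.3°

At s = jω = j800:
zero (s+8): 8 + j800 → |·| = √(8²+800²) = √640064 ≈ 800.04, ∠ = arctan(800/8) ≈ 89.43°
zero (s+80): 80 + j800 → |·| = √(80²+800²) = √646400 ≈ 803.99, ∠ = arctan(800/80) ≈ 84.29°
pole (s+500): 500 + j800 → |·| = √(500²+800²) = √890000 ≈ 943.4, ∠ = arctan(800/500) ≈ 57.99°
pole (s+1000): 1000 + j800 → |·| = √(1000²+800²) = √1640000 ≈ 1280.6, ∠ = arctan(800/1000) ≈ 38.66°
pole (s+2000): 2000 + j800 → |·| = √(2000²+800²) = √4640000 ≈ 2154.1, ∠ = arctan(800/2000) ≈ 21.80°
|T| = 1000 · 6.4322e+05 / 2.6024e+09 ≈ 0.24716
Gain = 20 log₁₀(0.24716) ≈ -12.14 dB
∠T = 173.72° − 118.45° = 55.27°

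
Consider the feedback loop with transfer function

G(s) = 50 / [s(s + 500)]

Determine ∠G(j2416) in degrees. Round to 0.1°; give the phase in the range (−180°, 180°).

At s = jω = j2416:
pole (s+500): 500 + j2416 → |·| = √(500²+2416²) = √6087056 ≈ 2467.2, ∠ = arctan(2416/500) ≈ 78.31°
pole at origin: |s| = 2416, ∠ = 90.00° (in denominator)
∠G = 0.00° − 168.31° = -168.31°

-168.3°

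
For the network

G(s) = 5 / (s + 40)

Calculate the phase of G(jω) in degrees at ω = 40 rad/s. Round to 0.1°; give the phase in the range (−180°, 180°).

-45.0°

At s = jω = j40:
pole (s+40): 40 + j40 → |·| = √(40²+40²) = √3200 ≈ 56.569, ∠ = arctan(40/40) ≈ 45.00°
∠G = 0.00° − 45.00° = -45.00°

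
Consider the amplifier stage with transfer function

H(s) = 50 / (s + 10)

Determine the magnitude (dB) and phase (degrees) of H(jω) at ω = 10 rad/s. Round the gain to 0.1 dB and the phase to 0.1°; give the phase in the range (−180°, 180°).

11.0 dB, -45.0°

At s = jω = j10:
pole (s+10): 10 + j10 → |·| = √(10²+10²) = √200 ≈ 14.142, ∠ = arctan(10/10) ≈ 45.00°
|H| = 50 / 14.142 ≈ 3.5356
Gain = 20 log₁₀(3.5356) ≈ 10.97 dB
∠H = 0.00° − 45.00° = -45.00°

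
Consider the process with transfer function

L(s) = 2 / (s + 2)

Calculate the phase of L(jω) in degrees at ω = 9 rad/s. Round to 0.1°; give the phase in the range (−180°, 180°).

Substitute s = j9:
Numerator: 2 = 2 + j0
Denominator: (j9) + 2 = 2 + j9
|N| = √(2² + 0²) ≈ 2, ∠N ≈ 0.00°
|D| = √(2² + 9²) ≈ 9.2195, ∠D ≈ 77.47°
∠L = 0.00° − 77.47° = -77.47°

-77.5°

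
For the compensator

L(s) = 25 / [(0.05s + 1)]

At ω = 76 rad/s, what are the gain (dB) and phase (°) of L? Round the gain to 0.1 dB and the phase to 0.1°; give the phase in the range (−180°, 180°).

At ω = 76 rad/s:
pole (1 + j76·0.05) = 1 + j3.8 → |·| ≈ 3.9294, ∠ ≈ 75.26°
|L| = 25 · 1 / (3.9294) ≈ 6.3623
Gain = 20 log₁₀(6.3623) ≈ 16.07 dB
∠L = (0°) − (75.26°) = -75.26°

16.1 dB, -75.3°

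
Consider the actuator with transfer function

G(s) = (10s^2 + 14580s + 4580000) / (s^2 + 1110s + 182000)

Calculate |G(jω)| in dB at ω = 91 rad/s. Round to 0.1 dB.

27.4 dB

Substitute s = j91:
Numerator: 10(j91)^2 + 14580(j91) + 4580000 = 4497190 + j1326780
Denominator: (j91)^2 + 1110(j91) + 182000 = 173719 + j101010
|N| = √(4497190² + 1326780²) ≈ 4.6888e+06, ∠N ≈ 16.44°
|D| = √(173719² + 101010²) ≈ 2.0095e+05, ∠D ≈ 30.18°
|G| = 4.6888e+06 / 2.0095e+05 ≈ 23.333
Gain = 20 log₁₀(23.333) ≈ 27.36 dB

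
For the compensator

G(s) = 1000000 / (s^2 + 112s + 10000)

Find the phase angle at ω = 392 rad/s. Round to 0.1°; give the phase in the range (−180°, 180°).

-163.0°

At s = jω = j392:
quadratic: (j392)² + 112·j392 + 10000 = -143664 + j43904 → |·| ≈ 1.5022e+05, ∠ ≈ 163.01°
∠G = 0.00° − 163.01° = -163.01°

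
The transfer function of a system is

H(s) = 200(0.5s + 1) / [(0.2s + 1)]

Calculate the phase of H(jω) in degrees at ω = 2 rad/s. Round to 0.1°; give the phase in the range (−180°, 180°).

23.2°

At ω = 2 rad/s:
zero (1 + j2·0.5) = 1 + j1 → |·| ≈ 1.4142, ∠ ≈ 45.00°
pole (1 + j2·0.2) = 1 + j0.4 → |·| ≈ 1.077, ∠ ≈ 21.80°
∠H = (45.00°) − (21.80°) = 23.20°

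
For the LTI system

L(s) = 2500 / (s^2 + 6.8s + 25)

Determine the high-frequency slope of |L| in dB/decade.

Each pole contributes −20 dB/decade at high frequency; each zero contributes +20 dB/decade.
Net: 0 zero(s) − 2 pole(s) → -40 dB/decade.

-40 dB/decade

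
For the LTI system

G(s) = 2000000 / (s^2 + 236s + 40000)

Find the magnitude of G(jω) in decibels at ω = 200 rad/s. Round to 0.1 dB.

At s = jω = j200:
quadratic: (j200)² + 236·j200 + 40000 = 0 + j47200 → |·| ≈ 47200, ∠ ≈ 90.00°
|G| = 2000000 / 47200 ≈ 42.373
Gain = 20 log₁₀(42.373) ≈ 32.54 dB

32.5 dB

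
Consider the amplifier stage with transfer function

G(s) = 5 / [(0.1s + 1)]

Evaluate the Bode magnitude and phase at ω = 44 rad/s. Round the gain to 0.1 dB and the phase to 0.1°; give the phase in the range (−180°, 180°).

At ω = 44 rad/s:
pole (1 + j44·0.1) = 1 + j4.4 → |·| ≈ 4.5122, ∠ ≈ 77.20°
|G| = 5 · 1 / (4.5122) ≈ 1.1081
Gain = 20 log₁₀(1.1081) ≈ 0.89 dB
∠G = (0°) − (77.20°) = -77.20°

0.9 dB, -77.2°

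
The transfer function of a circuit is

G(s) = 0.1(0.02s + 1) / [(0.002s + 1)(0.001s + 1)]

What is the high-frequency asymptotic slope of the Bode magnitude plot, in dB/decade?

-20 dB/decade

Each pole contributes −20 dB/decade at high frequency; each zero contributes +20 dB/decade.
Net: 1 zero(s) − 2 pole(s) → -20 dB/decade.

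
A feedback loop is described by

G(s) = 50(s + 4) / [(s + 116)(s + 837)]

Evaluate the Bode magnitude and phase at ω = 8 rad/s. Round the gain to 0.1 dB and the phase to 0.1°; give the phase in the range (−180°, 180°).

At s = jω = j8:
zero (s+4): 4 + j8 → |·| = √(4²+8²) = √80 ≈ 8.9443, ∠ = arctan(8/4) ≈ 63.43°
pole (s+116): 116 + j8 → |·| = √(116²+8²) = √13520 ≈ 116.28, ∠ = arctan(8/116) ≈ 3.95°
pole (s+837): 837 + j8 → |·| = √(837²+8²) = √700633 ≈ 837.04, ∠ = arctan(8/837) ≈ 0.55°
|G| = 50 · 8.9443 / 97331 ≈ 0.0045948
Gain = 20 log₁₀(0.0045948) ≈ -46.75 dB
∠G = 63.43° − 4.50° = 58.93°

-46.8 dB, 58.9°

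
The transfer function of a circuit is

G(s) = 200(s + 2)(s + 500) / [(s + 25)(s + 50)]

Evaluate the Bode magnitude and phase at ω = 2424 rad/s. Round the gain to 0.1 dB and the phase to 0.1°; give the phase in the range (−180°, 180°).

46.2 dB, -9.9°

At s = jω = j2424:
zero (s+2): 2 + j2424 → |·| = √(2²+2424²) = √5875780 ≈ 2424, ∠ = arctan(2424/2) ≈ 89.95°
zero (s+500): 500 + j2424 → |·| = √(500²+2424²) = √6125776 ≈ 2475, ∠ = arctan(2424/500) ≈ 78.35°
pole (s+25): 25 + j2424 → |·| = √(25²+2424²) = √5876401 ≈ 2424.1, ∠ = arctan(2424/25) ≈ 89.41°
pole (s+50): 50 + j2424 → |·| = √(50²+2424²) = √5878276 ≈ 2424.5, ∠ = arctan(2424/50) ≈ 88.82°
|G| = 200 · 5.9994e+06 / 5.8772e+06 ≈ 204.16
Gain = 20 log₁₀(204.16) ≈ 46.20 dB
∠G = 168.30° − 178.23° = -9.93°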